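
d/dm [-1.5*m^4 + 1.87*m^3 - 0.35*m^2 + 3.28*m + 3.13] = -6.0*m^3 + 5.61*m^2 - 0.7*m + 3.28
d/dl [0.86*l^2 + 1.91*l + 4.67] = 1.72*l + 1.91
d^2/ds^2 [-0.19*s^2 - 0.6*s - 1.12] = -0.380000000000000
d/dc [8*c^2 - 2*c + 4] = 16*c - 2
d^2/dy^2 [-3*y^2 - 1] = -6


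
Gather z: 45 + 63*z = 63*z + 45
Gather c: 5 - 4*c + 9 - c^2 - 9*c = -c^2 - 13*c + 14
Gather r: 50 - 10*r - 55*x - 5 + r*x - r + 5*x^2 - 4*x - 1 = r*(x - 11) + 5*x^2 - 59*x + 44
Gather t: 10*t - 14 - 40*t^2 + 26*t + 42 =-40*t^2 + 36*t + 28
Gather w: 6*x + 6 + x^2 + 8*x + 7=x^2 + 14*x + 13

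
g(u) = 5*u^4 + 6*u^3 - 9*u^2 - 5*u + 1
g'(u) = 20*u^3 + 18*u^2 - 18*u - 5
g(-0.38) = 1.38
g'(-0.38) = 3.34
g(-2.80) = 120.06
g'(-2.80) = -252.52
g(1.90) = 65.32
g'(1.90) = 162.96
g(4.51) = 2414.39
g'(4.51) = 2114.62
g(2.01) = 84.92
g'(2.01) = 193.95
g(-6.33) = 6177.80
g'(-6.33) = -4242.54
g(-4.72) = 1674.81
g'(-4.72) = -1622.11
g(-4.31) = 1100.34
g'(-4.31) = -1194.31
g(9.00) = 36406.00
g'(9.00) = 15871.00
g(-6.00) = 4891.00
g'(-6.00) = -3569.00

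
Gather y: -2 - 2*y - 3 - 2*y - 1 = -4*y - 6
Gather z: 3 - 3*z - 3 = -3*z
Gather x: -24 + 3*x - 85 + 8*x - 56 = 11*x - 165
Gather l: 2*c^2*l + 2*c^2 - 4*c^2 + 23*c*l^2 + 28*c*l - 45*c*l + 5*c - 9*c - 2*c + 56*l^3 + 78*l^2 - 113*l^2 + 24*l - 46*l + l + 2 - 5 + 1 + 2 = -2*c^2 - 6*c + 56*l^3 + l^2*(23*c - 35) + l*(2*c^2 - 17*c - 21)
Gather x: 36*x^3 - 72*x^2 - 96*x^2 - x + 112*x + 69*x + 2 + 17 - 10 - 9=36*x^3 - 168*x^2 + 180*x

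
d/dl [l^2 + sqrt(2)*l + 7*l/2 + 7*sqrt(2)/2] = 2*l + sqrt(2) + 7/2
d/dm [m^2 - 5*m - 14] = 2*m - 5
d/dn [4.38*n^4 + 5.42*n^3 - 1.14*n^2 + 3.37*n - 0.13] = 17.52*n^3 + 16.26*n^2 - 2.28*n + 3.37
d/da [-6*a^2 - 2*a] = -12*a - 2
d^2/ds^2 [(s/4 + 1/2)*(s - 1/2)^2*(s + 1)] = 3*s^2 + 3*s - 3/8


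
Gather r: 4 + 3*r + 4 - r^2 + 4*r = -r^2 + 7*r + 8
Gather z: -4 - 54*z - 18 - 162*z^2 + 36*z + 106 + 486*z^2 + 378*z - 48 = 324*z^2 + 360*z + 36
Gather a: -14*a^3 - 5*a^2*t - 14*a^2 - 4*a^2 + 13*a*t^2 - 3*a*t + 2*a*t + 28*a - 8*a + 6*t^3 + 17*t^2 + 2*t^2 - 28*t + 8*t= -14*a^3 + a^2*(-5*t - 18) + a*(13*t^2 - t + 20) + 6*t^3 + 19*t^2 - 20*t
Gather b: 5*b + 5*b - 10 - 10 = 10*b - 20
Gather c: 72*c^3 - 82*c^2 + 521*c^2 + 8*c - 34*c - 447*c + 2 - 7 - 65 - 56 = 72*c^3 + 439*c^2 - 473*c - 126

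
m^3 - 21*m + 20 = (m - 4)*(m - 1)*(m + 5)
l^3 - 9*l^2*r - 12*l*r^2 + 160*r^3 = (l - 8*r)*(l - 5*r)*(l + 4*r)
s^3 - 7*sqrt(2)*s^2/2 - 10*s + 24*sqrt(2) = (s - 4*sqrt(2))*(s - 3*sqrt(2)/2)*(s + 2*sqrt(2))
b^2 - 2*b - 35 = (b - 7)*(b + 5)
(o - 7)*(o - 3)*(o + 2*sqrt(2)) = o^3 - 10*o^2 + 2*sqrt(2)*o^2 - 20*sqrt(2)*o + 21*o + 42*sqrt(2)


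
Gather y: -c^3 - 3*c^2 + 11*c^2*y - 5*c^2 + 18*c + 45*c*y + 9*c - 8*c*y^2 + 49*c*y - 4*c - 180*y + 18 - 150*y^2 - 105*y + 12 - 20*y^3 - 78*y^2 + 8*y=-c^3 - 8*c^2 + 23*c - 20*y^3 + y^2*(-8*c - 228) + y*(11*c^2 + 94*c - 277) + 30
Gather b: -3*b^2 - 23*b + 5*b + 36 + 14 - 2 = -3*b^2 - 18*b + 48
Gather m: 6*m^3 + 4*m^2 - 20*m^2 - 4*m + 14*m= 6*m^3 - 16*m^2 + 10*m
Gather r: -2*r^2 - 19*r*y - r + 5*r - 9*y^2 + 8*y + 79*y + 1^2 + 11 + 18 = -2*r^2 + r*(4 - 19*y) - 9*y^2 + 87*y + 30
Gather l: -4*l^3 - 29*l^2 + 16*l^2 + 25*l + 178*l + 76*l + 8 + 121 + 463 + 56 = -4*l^3 - 13*l^2 + 279*l + 648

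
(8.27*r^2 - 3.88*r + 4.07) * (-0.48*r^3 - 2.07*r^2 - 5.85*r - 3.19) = -3.9696*r^5 - 15.2565*r^4 - 42.3015*r^3 - 12.1082*r^2 - 11.4323*r - 12.9833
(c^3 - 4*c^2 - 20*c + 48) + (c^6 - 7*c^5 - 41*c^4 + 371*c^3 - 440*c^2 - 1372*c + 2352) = c^6 - 7*c^5 - 41*c^4 + 372*c^3 - 444*c^2 - 1392*c + 2400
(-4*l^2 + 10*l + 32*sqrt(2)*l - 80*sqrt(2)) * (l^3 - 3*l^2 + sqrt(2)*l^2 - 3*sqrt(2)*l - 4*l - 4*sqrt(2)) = -4*l^5 + 22*l^4 + 28*sqrt(2)*l^4 - 154*sqrt(2)*l^3 + 50*l^3 - 392*l^2 + 98*sqrt(2)*l^2 + 224*l + 280*sqrt(2)*l + 640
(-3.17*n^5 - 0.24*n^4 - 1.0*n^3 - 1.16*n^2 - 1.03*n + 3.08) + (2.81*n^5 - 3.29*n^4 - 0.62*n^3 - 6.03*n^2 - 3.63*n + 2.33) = -0.36*n^5 - 3.53*n^4 - 1.62*n^3 - 7.19*n^2 - 4.66*n + 5.41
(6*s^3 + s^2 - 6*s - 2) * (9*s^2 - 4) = 54*s^5 + 9*s^4 - 78*s^3 - 22*s^2 + 24*s + 8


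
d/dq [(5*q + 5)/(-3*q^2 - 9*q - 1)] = 5*(3*q^2 + 6*q + 8)/(9*q^4 + 54*q^3 + 87*q^2 + 18*q + 1)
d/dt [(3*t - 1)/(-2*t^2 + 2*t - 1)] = (6*t^2 - 4*t - 1)/(4*t^4 - 8*t^3 + 8*t^2 - 4*t + 1)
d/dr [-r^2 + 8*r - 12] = 8 - 2*r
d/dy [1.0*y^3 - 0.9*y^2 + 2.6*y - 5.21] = 3.0*y^2 - 1.8*y + 2.6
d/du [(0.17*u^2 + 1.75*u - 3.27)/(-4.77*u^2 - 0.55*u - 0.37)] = (8.254*u^2 - 31.3216*u - 2.446)/(22.7529*u^4 + 5.247*u^3 + 3.8323*u^2 + 0.407*u + 0.1369)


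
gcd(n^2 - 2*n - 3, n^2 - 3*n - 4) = n + 1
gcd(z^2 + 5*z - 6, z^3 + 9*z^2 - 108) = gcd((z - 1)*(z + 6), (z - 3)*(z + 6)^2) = z + 6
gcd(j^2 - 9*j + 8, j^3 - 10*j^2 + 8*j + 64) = j - 8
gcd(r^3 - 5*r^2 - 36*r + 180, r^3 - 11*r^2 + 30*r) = r^2 - 11*r + 30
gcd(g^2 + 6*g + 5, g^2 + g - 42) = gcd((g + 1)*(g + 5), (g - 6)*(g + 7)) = 1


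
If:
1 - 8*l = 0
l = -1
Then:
No Solution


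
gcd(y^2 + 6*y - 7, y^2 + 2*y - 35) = y + 7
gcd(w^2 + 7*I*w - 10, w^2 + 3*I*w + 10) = w + 5*I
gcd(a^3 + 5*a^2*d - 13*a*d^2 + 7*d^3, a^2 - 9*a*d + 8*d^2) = a - d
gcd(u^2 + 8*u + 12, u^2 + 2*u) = u + 2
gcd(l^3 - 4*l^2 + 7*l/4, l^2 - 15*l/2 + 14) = l - 7/2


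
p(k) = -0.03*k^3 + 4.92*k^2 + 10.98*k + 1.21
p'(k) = -0.09*k^2 + 9.84*k + 10.98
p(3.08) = 80.82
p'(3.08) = 40.43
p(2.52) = 59.64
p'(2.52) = 35.21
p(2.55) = 60.70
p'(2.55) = 35.49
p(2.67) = 65.03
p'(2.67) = 36.61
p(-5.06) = 75.51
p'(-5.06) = -41.11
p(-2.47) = 4.56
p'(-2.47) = -13.87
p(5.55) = 208.57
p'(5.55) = 62.82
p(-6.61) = 152.26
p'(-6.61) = -57.99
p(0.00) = 1.21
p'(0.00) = 10.98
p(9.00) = 476.68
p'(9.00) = 92.25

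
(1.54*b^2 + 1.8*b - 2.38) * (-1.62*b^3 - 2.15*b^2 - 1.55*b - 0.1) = -2.4948*b^5 - 6.227*b^4 - 2.4014*b^3 + 2.173*b^2 + 3.509*b + 0.238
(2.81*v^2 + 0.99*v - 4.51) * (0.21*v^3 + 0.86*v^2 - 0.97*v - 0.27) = 0.5901*v^5 + 2.6245*v^4 - 2.8214*v^3 - 5.5976*v^2 + 4.1074*v + 1.2177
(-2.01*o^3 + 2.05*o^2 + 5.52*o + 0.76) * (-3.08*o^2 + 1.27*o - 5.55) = 6.1908*o^5 - 8.8667*o^4 - 3.2426*o^3 - 6.7079*o^2 - 29.6708*o - 4.218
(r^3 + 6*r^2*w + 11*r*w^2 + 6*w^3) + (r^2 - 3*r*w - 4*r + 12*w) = r^3 + 6*r^2*w + r^2 + 11*r*w^2 - 3*r*w - 4*r + 6*w^3 + 12*w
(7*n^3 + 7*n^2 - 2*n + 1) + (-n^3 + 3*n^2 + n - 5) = 6*n^3 + 10*n^2 - n - 4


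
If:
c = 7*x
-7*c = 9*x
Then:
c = 0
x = 0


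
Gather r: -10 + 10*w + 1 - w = 9*w - 9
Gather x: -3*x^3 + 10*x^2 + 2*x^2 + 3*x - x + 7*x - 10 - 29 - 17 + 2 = -3*x^3 + 12*x^2 + 9*x - 54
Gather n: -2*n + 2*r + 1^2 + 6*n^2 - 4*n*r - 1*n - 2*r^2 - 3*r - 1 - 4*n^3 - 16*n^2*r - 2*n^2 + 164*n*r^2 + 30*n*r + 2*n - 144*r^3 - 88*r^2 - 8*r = -4*n^3 + n^2*(4 - 16*r) + n*(164*r^2 + 26*r - 1) - 144*r^3 - 90*r^2 - 9*r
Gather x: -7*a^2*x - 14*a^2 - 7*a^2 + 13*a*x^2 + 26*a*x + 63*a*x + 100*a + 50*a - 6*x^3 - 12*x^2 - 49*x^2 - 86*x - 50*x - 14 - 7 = -21*a^2 + 150*a - 6*x^3 + x^2*(13*a - 61) + x*(-7*a^2 + 89*a - 136) - 21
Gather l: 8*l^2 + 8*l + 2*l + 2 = 8*l^2 + 10*l + 2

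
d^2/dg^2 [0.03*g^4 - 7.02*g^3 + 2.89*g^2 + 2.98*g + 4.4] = 0.36*g^2 - 42.12*g + 5.78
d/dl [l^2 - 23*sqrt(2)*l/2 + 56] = 2*l - 23*sqrt(2)/2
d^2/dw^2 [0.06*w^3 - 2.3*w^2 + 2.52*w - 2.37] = 0.36*w - 4.6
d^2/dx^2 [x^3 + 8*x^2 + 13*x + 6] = 6*x + 16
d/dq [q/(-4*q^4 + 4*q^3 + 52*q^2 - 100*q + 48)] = (3*q^3 + q^2 - 12*q - 12)/(4*(q^7 - q^6 - 26*q^5 + 50*q^4 + 145*q^3 - 481*q^2 + 456*q - 144))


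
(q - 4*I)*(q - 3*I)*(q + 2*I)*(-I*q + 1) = -I*q^4 - 4*q^3 - 7*I*q^2 - 22*q - 24*I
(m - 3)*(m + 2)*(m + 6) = m^3 + 5*m^2 - 12*m - 36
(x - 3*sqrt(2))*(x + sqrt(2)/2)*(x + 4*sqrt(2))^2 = x^4 + 11*sqrt(2)*x^3/2 - 11*x^2 - 104*sqrt(2)*x - 96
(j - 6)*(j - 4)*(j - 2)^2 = j^4 - 14*j^3 + 68*j^2 - 136*j + 96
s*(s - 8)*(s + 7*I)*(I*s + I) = I*s^4 - 7*s^3 - 7*I*s^3 + 49*s^2 - 8*I*s^2 + 56*s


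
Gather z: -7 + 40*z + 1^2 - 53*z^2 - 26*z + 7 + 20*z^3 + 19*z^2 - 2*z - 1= 20*z^3 - 34*z^2 + 12*z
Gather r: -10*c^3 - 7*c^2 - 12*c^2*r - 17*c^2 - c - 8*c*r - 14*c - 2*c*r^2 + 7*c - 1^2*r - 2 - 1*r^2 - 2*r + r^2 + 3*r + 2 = -10*c^3 - 24*c^2 - 2*c*r^2 - 8*c + r*(-12*c^2 - 8*c)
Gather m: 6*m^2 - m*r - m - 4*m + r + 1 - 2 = 6*m^2 + m*(-r - 5) + r - 1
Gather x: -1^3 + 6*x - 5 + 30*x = 36*x - 6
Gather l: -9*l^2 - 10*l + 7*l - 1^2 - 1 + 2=-9*l^2 - 3*l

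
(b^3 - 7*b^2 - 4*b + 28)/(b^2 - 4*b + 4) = (b^2 - 5*b - 14)/(b - 2)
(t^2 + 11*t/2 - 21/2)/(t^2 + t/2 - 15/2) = (2*t^2 + 11*t - 21)/(2*t^2 + t - 15)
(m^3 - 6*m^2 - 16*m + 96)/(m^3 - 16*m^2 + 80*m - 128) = (m^2 - 2*m - 24)/(m^2 - 12*m + 32)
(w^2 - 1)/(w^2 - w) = (w + 1)/w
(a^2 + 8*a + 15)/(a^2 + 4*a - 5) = (a + 3)/(a - 1)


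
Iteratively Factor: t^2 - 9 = (t + 3)*(t - 3)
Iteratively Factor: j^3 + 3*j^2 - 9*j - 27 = (j + 3)*(j^2 - 9) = (j + 3)^2*(j - 3)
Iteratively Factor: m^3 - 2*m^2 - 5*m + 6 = (m - 3)*(m^2 + m - 2) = (m - 3)*(m + 2)*(m - 1)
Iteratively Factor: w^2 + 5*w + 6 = (w + 3)*(w + 2)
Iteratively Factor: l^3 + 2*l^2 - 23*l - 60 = (l + 4)*(l^2 - 2*l - 15) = (l - 5)*(l + 4)*(l + 3)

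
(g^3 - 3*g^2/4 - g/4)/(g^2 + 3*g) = (4*g^2 - 3*g - 1)/(4*(g + 3))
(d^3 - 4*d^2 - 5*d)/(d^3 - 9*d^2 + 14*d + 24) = d*(d - 5)/(d^2 - 10*d + 24)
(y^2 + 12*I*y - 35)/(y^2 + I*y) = (y^2 + 12*I*y - 35)/(y*(y + I))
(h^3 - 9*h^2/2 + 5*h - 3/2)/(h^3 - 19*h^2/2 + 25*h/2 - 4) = (h - 3)/(h - 8)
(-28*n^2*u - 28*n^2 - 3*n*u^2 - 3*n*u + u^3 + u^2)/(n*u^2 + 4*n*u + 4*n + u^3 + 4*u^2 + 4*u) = (-28*n^2*u - 28*n^2 - 3*n*u^2 - 3*n*u + u^3 + u^2)/(n*u^2 + 4*n*u + 4*n + u^3 + 4*u^2 + 4*u)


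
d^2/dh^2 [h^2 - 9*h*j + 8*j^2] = 2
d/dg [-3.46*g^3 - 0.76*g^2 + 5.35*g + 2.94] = -10.38*g^2 - 1.52*g + 5.35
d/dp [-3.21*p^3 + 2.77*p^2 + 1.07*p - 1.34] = -9.63*p^2 + 5.54*p + 1.07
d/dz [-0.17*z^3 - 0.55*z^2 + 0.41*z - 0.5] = -0.51*z^2 - 1.1*z + 0.41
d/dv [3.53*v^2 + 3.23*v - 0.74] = 7.06*v + 3.23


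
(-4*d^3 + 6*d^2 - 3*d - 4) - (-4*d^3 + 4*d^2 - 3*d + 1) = 2*d^2 - 5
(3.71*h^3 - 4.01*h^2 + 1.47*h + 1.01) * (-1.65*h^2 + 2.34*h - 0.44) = -6.1215*h^5 + 15.2979*h^4 - 13.4413*h^3 + 3.5377*h^2 + 1.7166*h - 0.4444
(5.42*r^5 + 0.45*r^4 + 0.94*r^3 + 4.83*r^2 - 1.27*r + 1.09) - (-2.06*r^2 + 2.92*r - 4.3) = 5.42*r^5 + 0.45*r^4 + 0.94*r^3 + 6.89*r^2 - 4.19*r + 5.39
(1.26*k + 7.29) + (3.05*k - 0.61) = 4.31*k + 6.68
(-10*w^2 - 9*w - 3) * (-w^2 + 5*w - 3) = 10*w^4 - 41*w^3 - 12*w^2 + 12*w + 9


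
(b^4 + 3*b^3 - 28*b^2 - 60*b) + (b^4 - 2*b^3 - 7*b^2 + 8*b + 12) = 2*b^4 + b^3 - 35*b^2 - 52*b + 12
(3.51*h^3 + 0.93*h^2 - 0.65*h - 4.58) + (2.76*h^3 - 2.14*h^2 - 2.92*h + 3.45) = 6.27*h^3 - 1.21*h^2 - 3.57*h - 1.13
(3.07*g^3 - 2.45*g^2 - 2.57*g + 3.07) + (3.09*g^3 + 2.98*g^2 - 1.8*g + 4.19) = 6.16*g^3 + 0.53*g^2 - 4.37*g + 7.26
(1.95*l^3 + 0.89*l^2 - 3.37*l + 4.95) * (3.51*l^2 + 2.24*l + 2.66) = 6.8445*l^5 + 7.4919*l^4 - 4.6481*l^3 + 12.1931*l^2 + 2.1238*l + 13.167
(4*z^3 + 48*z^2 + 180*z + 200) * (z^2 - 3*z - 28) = 4*z^5 + 36*z^4 - 76*z^3 - 1684*z^2 - 5640*z - 5600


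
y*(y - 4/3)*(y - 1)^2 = y^4 - 10*y^3/3 + 11*y^2/3 - 4*y/3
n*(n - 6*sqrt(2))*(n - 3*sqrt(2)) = n^3 - 9*sqrt(2)*n^2 + 36*n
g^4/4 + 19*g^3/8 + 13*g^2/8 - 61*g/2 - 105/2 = (g/4 + 1/2)*(g - 7/2)*(g + 5)*(g + 6)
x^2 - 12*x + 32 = (x - 8)*(x - 4)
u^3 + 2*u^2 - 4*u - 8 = (u - 2)*(u + 2)^2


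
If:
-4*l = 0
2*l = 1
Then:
No Solution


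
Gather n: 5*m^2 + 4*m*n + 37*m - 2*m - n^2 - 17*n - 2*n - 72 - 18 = 5*m^2 + 35*m - n^2 + n*(4*m - 19) - 90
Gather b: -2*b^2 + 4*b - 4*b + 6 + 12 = 18 - 2*b^2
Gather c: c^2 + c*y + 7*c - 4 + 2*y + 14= c^2 + c*(y + 7) + 2*y + 10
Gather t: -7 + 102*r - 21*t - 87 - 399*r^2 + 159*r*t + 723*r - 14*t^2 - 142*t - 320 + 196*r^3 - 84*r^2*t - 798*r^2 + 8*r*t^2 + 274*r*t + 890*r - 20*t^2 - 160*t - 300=196*r^3 - 1197*r^2 + 1715*r + t^2*(8*r - 34) + t*(-84*r^2 + 433*r - 323) - 714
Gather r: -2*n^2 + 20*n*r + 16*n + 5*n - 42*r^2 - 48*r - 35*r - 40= -2*n^2 + 21*n - 42*r^2 + r*(20*n - 83) - 40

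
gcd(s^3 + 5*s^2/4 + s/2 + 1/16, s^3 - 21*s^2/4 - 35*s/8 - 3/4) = s^2 + 3*s/4 + 1/8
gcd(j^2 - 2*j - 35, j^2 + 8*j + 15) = j + 5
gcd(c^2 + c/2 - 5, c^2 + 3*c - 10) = c - 2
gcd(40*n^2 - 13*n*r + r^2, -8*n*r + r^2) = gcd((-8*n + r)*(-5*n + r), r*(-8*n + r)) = -8*n + r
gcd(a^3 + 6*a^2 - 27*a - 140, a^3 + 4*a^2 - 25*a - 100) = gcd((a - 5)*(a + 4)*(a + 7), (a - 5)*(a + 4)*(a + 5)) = a^2 - a - 20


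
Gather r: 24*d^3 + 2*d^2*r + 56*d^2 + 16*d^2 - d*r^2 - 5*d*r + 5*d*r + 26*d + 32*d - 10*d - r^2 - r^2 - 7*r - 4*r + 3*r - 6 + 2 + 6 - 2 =24*d^3 + 72*d^2 + 48*d + r^2*(-d - 2) + r*(2*d^2 - 8)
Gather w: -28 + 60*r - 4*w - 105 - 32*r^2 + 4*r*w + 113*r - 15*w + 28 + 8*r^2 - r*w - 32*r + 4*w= -24*r^2 + 141*r + w*(3*r - 15) - 105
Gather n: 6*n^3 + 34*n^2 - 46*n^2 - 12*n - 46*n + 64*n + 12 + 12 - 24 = 6*n^3 - 12*n^2 + 6*n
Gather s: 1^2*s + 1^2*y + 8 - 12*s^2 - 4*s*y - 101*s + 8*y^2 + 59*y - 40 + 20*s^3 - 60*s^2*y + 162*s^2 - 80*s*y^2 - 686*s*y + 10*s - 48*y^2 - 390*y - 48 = 20*s^3 + s^2*(150 - 60*y) + s*(-80*y^2 - 690*y - 90) - 40*y^2 - 330*y - 80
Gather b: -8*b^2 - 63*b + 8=-8*b^2 - 63*b + 8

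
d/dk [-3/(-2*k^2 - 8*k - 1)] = 12*(-k - 2)/(2*k^2 + 8*k + 1)^2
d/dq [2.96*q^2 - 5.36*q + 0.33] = 5.92*q - 5.36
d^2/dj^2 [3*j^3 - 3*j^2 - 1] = 18*j - 6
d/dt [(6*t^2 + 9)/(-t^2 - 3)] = -18*t/(t^2 + 3)^2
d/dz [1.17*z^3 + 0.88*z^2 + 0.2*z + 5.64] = 3.51*z^2 + 1.76*z + 0.2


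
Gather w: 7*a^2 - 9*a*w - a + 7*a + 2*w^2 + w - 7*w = 7*a^2 + 6*a + 2*w^2 + w*(-9*a - 6)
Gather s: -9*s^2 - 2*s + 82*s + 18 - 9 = -9*s^2 + 80*s + 9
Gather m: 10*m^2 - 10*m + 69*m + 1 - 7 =10*m^2 + 59*m - 6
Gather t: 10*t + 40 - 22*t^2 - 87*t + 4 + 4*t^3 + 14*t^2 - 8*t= 4*t^3 - 8*t^2 - 85*t + 44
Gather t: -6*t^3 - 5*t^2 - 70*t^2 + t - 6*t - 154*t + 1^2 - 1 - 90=-6*t^3 - 75*t^2 - 159*t - 90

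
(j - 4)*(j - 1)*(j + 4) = j^3 - j^2 - 16*j + 16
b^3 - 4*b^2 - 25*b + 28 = (b - 7)*(b - 1)*(b + 4)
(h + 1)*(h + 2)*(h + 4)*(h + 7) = h^4 + 14*h^3 + 63*h^2 + 106*h + 56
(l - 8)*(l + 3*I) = l^2 - 8*l + 3*I*l - 24*I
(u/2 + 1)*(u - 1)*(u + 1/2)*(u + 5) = u^4/2 + 13*u^3/4 + 3*u^2 - 17*u/4 - 5/2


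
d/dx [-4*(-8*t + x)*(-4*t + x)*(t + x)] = -80*t^2 + 88*t*x - 12*x^2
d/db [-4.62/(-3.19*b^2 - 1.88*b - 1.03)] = (-29.4756*b - 8.6856)/(3.19*b^2 + 1.88*b + 1.03)^2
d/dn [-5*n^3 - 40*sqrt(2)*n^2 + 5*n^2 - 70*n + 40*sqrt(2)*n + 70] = -15*n^2 - 80*sqrt(2)*n + 10*n - 70 + 40*sqrt(2)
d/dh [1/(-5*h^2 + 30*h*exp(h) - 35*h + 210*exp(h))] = (-6*h*exp(h) + 2*h - 48*exp(h) + 7)/(5*(h^2 - 6*h*exp(h) + 7*h - 42*exp(h))^2)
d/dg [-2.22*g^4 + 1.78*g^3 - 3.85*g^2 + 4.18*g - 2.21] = -8.88*g^3 + 5.34*g^2 - 7.7*g + 4.18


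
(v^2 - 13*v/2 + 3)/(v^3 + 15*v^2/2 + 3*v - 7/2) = (v - 6)/(v^2 + 8*v + 7)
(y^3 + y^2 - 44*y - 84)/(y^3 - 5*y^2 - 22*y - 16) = (y^2 - y - 42)/(y^2 - 7*y - 8)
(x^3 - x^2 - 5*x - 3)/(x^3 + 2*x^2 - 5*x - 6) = (x^2 - 2*x - 3)/(x^2 + x - 6)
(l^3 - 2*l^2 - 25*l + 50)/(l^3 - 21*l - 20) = (l^2 + 3*l - 10)/(l^2 + 5*l + 4)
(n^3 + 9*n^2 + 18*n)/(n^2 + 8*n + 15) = n*(n + 6)/(n + 5)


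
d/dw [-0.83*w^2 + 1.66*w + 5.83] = 1.66 - 1.66*w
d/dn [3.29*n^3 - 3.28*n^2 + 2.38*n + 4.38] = 9.87*n^2 - 6.56*n + 2.38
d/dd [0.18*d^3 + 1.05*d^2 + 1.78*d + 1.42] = 0.54*d^2 + 2.1*d + 1.78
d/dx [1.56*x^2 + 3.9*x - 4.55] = 3.12*x + 3.9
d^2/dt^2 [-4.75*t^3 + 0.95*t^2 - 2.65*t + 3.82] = 1.9 - 28.5*t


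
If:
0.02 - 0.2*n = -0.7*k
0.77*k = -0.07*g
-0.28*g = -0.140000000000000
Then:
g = 0.50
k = -0.05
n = -0.06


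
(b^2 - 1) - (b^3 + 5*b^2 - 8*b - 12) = -b^3 - 4*b^2 + 8*b + 11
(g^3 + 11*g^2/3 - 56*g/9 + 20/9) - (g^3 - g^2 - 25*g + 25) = 14*g^2/3 + 169*g/9 - 205/9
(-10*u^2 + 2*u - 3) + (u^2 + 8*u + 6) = -9*u^2 + 10*u + 3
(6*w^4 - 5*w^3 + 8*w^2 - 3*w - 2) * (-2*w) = -12*w^5 + 10*w^4 - 16*w^3 + 6*w^2 + 4*w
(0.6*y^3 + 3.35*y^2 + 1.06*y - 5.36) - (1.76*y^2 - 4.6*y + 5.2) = 0.6*y^3 + 1.59*y^2 + 5.66*y - 10.56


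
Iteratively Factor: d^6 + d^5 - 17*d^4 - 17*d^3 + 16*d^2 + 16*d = (d + 1)*(d^5 - 17*d^3 + 16*d) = (d - 4)*(d + 1)*(d^4 + 4*d^3 - d^2 - 4*d) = (d - 4)*(d + 1)^2*(d^3 + 3*d^2 - 4*d) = d*(d - 4)*(d + 1)^2*(d^2 + 3*d - 4) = d*(d - 4)*(d - 1)*(d + 1)^2*(d + 4)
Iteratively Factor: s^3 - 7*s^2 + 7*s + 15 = (s - 5)*(s^2 - 2*s - 3) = (s - 5)*(s + 1)*(s - 3)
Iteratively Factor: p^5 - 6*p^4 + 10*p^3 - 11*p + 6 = (p - 3)*(p^4 - 3*p^3 + p^2 + 3*p - 2) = (p - 3)*(p + 1)*(p^3 - 4*p^2 + 5*p - 2) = (p - 3)*(p - 1)*(p + 1)*(p^2 - 3*p + 2) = (p - 3)*(p - 2)*(p - 1)*(p + 1)*(p - 1)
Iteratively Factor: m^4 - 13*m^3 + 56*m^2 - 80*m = (m - 4)*(m^3 - 9*m^2 + 20*m) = (m - 4)^2*(m^2 - 5*m) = (m - 5)*(m - 4)^2*(m)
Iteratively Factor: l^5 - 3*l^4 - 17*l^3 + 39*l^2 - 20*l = (l)*(l^4 - 3*l^3 - 17*l^2 + 39*l - 20) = l*(l + 4)*(l^3 - 7*l^2 + 11*l - 5) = l*(l - 1)*(l + 4)*(l^2 - 6*l + 5) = l*(l - 1)^2*(l + 4)*(l - 5)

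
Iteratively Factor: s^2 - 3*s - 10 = (s + 2)*(s - 5)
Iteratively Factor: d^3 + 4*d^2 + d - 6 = (d + 2)*(d^2 + 2*d - 3) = (d - 1)*(d + 2)*(d + 3)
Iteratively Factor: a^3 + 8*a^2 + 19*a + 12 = (a + 1)*(a^2 + 7*a + 12) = (a + 1)*(a + 3)*(a + 4)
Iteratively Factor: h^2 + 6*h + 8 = (h + 4)*(h + 2)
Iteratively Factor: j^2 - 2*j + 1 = (j - 1)*(j - 1)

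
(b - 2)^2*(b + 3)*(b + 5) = b^4 + 4*b^3 - 13*b^2 - 28*b + 60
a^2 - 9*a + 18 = (a - 6)*(a - 3)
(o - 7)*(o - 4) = o^2 - 11*o + 28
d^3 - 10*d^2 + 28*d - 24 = (d - 6)*(d - 2)^2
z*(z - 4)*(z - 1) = z^3 - 5*z^2 + 4*z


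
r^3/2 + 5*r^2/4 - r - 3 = (r/2 + 1)*(r - 3/2)*(r + 2)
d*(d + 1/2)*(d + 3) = d^3 + 7*d^2/2 + 3*d/2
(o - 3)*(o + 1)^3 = o^4 - 6*o^2 - 8*o - 3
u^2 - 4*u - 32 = (u - 8)*(u + 4)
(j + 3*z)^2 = j^2 + 6*j*z + 9*z^2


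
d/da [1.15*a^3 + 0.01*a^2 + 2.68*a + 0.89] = 3.45*a^2 + 0.02*a + 2.68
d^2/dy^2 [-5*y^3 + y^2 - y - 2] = 2 - 30*y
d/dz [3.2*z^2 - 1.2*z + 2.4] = 6.4*z - 1.2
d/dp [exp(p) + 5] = exp(p)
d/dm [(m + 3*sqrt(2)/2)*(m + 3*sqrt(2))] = 2*m + 9*sqrt(2)/2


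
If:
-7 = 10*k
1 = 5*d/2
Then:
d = 2/5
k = -7/10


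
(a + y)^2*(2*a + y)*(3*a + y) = 6*a^4 + 17*a^3*y + 17*a^2*y^2 + 7*a*y^3 + y^4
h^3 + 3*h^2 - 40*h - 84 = (h - 6)*(h + 2)*(h + 7)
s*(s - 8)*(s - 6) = s^3 - 14*s^2 + 48*s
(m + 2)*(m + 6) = m^2 + 8*m + 12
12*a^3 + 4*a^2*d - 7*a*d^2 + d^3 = (-6*a + d)*(-2*a + d)*(a + d)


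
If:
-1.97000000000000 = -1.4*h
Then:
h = 1.41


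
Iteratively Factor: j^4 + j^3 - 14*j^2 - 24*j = (j)*(j^3 + j^2 - 14*j - 24) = j*(j + 3)*(j^2 - 2*j - 8) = j*(j - 4)*(j + 3)*(j + 2)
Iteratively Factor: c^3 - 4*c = (c)*(c^2 - 4) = c*(c + 2)*(c - 2)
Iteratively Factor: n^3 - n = (n + 1)*(n^2 - n) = n*(n + 1)*(n - 1)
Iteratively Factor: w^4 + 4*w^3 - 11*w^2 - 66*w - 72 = (w + 2)*(w^3 + 2*w^2 - 15*w - 36) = (w + 2)*(w + 3)*(w^2 - w - 12) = (w + 2)*(w + 3)^2*(w - 4)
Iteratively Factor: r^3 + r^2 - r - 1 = (r - 1)*(r^2 + 2*r + 1) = (r - 1)*(r + 1)*(r + 1)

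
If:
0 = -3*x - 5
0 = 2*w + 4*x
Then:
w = 10/3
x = -5/3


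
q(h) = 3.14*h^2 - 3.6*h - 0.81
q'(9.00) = 52.92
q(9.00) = 221.13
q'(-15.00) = -97.80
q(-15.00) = 759.69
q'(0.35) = -1.40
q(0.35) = -1.69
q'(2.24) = 10.47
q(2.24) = 6.88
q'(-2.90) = -21.81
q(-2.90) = 36.04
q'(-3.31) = -24.39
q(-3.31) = 45.51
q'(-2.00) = -16.16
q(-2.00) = 18.95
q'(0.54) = -0.21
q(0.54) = -1.84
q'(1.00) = 2.68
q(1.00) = -1.27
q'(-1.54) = -13.27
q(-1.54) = 12.18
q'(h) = 6.28*h - 3.6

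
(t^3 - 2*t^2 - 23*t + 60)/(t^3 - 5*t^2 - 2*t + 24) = (t + 5)/(t + 2)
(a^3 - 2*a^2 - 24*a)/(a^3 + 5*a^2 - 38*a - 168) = a/(a + 7)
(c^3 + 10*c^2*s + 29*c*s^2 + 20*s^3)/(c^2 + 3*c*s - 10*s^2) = (-c^2 - 5*c*s - 4*s^2)/(-c + 2*s)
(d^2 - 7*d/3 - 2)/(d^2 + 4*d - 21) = (d + 2/3)/(d + 7)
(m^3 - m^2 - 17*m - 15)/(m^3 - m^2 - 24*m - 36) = (m^2 - 4*m - 5)/(m^2 - 4*m - 12)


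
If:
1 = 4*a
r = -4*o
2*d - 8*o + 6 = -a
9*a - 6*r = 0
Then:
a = 1/4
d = -7/2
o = -3/32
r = 3/8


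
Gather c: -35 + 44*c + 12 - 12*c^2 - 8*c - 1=-12*c^2 + 36*c - 24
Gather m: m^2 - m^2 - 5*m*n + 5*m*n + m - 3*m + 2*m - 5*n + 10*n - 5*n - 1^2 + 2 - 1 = 0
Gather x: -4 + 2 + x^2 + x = x^2 + x - 2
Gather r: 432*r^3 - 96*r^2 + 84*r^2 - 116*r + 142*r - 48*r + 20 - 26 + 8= 432*r^3 - 12*r^2 - 22*r + 2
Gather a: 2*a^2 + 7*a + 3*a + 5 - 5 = 2*a^2 + 10*a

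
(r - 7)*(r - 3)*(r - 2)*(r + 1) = r^4 - 11*r^3 + 29*r^2 - r - 42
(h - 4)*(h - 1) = h^2 - 5*h + 4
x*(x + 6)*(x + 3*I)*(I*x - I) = I*x^4 - 3*x^3 + 5*I*x^3 - 15*x^2 - 6*I*x^2 + 18*x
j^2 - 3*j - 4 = (j - 4)*(j + 1)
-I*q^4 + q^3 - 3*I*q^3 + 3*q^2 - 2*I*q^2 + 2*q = q*(q + 2)*(q + I)*(-I*q - I)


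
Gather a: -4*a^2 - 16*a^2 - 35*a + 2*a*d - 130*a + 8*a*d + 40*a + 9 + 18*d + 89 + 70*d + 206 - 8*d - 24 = -20*a^2 + a*(10*d - 125) + 80*d + 280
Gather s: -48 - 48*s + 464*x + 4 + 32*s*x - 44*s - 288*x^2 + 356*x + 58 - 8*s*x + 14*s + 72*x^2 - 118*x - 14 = s*(24*x - 78) - 216*x^2 + 702*x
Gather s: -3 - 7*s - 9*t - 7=-7*s - 9*t - 10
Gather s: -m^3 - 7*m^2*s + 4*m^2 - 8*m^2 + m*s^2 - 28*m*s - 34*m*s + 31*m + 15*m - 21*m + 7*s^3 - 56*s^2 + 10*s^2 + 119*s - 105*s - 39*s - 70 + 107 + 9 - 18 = -m^3 - 4*m^2 + 25*m + 7*s^3 + s^2*(m - 46) + s*(-7*m^2 - 62*m - 25) + 28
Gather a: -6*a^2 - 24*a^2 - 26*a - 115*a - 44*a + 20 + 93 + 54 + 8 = -30*a^2 - 185*a + 175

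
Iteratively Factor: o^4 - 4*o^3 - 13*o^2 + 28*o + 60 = (o - 3)*(o^3 - o^2 - 16*o - 20) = (o - 3)*(o + 2)*(o^2 - 3*o - 10) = (o - 5)*(o - 3)*(o + 2)*(o + 2)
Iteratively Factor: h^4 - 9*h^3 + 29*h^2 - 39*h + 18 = (h - 2)*(h^3 - 7*h^2 + 15*h - 9) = (h - 2)*(h - 1)*(h^2 - 6*h + 9) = (h - 3)*(h - 2)*(h - 1)*(h - 3)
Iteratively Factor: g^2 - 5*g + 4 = (g - 4)*(g - 1)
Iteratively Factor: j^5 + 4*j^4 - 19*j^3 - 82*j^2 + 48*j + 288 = (j + 3)*(j^4 + j^3 - 22*j^2 - 16*j + 96) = (j + 3)^2*(j^3 - 2*j^2 - 16*j + 32) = (j - 2)*(j + 3)^2*(j^2 - 16) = (j - 4)*(j - 2)*(j + 3)^2*(j + 4)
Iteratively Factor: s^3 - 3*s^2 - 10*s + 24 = (s - 4)*(s^2 + s - 6) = (s - 4)*(s - 2)*(s + 3)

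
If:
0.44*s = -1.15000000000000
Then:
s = -2.61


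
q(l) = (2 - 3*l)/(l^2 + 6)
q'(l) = -2*l*(2 - 3*l)/(l^2 + 6)^2 - 3/(l^2 + 6)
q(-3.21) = 0.71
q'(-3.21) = 0.10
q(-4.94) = 0.55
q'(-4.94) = 0.08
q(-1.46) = 0.78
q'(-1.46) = -0.09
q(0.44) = 0.11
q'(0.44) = -0.50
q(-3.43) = 0.69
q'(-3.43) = 0.10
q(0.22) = 0.22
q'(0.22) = -0.51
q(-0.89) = 0.69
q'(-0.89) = -0.26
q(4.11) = -0.45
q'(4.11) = 0.03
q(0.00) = 0.33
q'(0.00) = -0.50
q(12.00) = -0.23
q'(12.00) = 0.02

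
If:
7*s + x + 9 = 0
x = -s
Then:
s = -3/2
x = 3/2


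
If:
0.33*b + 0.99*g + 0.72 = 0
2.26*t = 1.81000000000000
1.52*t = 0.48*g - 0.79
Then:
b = -14.73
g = 4.18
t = 0.80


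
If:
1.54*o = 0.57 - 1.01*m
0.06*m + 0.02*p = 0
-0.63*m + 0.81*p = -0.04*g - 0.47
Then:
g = -25.5*p - 11.75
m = -0.333333333333333*p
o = 0.218614718614719*p + 0.37012987012987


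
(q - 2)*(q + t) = q^2 + q*t - 2*q - 2*t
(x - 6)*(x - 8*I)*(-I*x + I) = -I*x^3 - 8*x^2 + 7*I*x^2 + 56*x - 6*I*x - 48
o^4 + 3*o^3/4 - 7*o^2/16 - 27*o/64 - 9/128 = (o - 3/4)*(o + 1/4)*(o + 1/2)*(o + 3/4)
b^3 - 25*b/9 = b*(b - 5/3)*(b + 5/3)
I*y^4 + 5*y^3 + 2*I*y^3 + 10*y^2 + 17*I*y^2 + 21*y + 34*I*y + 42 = (y + 2)*(y - 7*I)*(y + 3*I)*(I*y + 1)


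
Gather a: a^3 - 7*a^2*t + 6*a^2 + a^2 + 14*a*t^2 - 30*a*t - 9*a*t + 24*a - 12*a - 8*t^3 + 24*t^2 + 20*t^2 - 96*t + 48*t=a^3 + a^2*(7 - 7*t) + a*(14*t^2 - 39*t + 12) - 8*t^3 + 44*t^2 - 48*t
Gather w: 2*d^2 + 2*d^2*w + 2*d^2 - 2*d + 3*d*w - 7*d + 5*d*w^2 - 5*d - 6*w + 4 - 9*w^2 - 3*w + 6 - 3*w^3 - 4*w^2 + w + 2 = 4*d^2 - 14*d - 3*w^3 + w^2*(5*d - 13) + w*(2*d^2 + 3*d - 8) + 12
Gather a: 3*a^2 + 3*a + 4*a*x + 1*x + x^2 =3*a^2 + a*(4*x + 3) + x^2 + x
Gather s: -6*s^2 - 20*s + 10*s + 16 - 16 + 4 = -6*s^2 - 10*s + 4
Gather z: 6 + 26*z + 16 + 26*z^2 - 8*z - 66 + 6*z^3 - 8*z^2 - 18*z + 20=6*z^3 + 18*z^2 - 24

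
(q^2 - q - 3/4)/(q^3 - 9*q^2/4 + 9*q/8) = 2*(2*q + 1)/(q*(4*q - 3))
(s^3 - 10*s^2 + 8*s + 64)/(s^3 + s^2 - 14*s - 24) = (s - 8)/(s + 3)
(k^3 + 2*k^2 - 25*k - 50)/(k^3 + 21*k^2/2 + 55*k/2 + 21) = 2*(k^2 - 25)/(2*k^2 + 17*k + 21)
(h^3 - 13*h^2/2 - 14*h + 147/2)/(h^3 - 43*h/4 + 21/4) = 2*(h - 7)/(2*h - 1)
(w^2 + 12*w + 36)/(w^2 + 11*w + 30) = (w + 6)/(w + 5)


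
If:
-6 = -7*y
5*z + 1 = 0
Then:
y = 6/7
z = -1/5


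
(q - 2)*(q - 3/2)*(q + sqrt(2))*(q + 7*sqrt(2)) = q^4 - 7*q^3/2 + 8*sqrt(2)*q^3 - 28*sqrt(2)*q^2 + 17*q^2 - 49*q + 24*sqrt(2)*q + 42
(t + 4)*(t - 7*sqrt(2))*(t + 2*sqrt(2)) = t^3 - 5*sqrt(2)*t^2 + 4*t^2 - 20*sqrt(2)*t - 28*t - 112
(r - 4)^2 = r^2 - 8*r + 16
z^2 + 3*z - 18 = (z - 3)*(z + 6)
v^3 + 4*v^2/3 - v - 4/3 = (v - 1)*(v + 1)*(v + 4/3)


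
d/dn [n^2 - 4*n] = 2*n - 4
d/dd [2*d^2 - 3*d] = 4*d - 3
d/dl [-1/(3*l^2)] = 2/(3*l^3)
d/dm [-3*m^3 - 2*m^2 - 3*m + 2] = -9*m^2 - 4*m - 3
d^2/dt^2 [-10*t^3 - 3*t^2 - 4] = -60*t - 6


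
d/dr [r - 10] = 1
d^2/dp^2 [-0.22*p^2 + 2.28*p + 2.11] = -0.440000000000000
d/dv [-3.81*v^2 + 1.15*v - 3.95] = 1.15 - 7.62*v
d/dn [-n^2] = -2*n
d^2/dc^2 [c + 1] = 0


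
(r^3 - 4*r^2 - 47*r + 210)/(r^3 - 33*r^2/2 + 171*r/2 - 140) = 2*(r^2 + r - 42)/(2*r^2 - 23*r + 56)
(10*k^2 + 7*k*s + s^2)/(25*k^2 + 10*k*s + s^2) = (2*k + s)/(5*k + s)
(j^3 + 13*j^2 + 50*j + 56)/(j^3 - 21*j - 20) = (j^2 + 9*j + 14)/(j^2 - 4*j - 5)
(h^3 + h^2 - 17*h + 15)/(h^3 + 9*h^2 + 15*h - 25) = (h - 3)/(h + 5)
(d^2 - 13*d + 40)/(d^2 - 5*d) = (d - 8)/d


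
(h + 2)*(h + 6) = h^2 + 8*h + 12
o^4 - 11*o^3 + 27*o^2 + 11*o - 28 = (o - 7)*(o - 4)*(o - 1)*(o + 1)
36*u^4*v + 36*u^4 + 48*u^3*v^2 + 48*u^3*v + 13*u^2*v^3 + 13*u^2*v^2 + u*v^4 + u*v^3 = (u + v)*(6*u + v)^2*(u*v + u)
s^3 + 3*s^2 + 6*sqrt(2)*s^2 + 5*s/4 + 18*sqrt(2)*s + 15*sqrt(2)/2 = (s + 1/2)*(s + 5/2)*(s + 6*sqrt(2))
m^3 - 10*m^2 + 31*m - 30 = (m - 5)*(m - 3)*(m - 2)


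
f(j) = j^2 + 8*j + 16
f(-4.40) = 0.16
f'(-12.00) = -16.00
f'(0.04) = 8.08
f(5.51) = 90.44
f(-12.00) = 64.00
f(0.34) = 18.84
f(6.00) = 100.00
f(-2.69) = 1.72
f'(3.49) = 14.98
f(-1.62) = 5.66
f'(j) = 2*j + 8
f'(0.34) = 8.68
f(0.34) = 18.84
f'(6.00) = 20.00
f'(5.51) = 19.02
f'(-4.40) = -0.80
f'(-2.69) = 2.62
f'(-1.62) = 4.76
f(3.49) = 56.10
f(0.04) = 16.32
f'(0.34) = 8.68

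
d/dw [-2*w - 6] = -2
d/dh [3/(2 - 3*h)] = 9/(3*h - 2)^2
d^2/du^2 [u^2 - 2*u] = 2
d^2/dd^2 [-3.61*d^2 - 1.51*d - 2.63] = -7.22000000000000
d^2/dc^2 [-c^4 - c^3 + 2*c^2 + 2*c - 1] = -12*c^2 - 6*c + 4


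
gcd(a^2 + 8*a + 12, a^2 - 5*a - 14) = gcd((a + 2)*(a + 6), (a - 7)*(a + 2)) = a + 2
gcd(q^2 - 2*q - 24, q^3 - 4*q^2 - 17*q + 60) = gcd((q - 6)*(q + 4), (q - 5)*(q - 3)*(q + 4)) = q + 4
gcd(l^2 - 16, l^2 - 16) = l^2 - 16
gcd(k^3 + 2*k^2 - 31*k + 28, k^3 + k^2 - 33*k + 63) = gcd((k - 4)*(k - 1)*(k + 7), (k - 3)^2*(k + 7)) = k + 7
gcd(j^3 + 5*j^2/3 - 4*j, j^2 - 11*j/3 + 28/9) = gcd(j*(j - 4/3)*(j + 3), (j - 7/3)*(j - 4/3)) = j - 4/3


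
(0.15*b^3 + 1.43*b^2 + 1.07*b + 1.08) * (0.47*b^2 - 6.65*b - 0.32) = 0.0705*b^5 - 0.3254*b^4 - 9.0546*b^3 - 7.0655*b^2 - 7.5244*b - 0.3456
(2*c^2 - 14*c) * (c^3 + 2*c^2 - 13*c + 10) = 2*c^5 - 10*c^4 - 54*c^3 + 202*c^2 - 140*c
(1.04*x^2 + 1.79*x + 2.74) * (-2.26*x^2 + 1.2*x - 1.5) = -2.3504*x^4 - 2.7974*x^3 - 5.6044*x^2 + 0.603*x - 4.11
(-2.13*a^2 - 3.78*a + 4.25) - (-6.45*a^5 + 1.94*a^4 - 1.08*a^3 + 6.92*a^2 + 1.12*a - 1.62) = 6.45*a^5 - 1.94*a^4 + 1.08*a^3 - 9.05*a^2 - 4.9*a + 5.87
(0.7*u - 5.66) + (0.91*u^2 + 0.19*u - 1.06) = 0.91*u^2 + 0.89*u - 6.72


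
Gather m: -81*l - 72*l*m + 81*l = -72*l*m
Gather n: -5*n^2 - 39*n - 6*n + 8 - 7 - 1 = -5*n^2 - 45*n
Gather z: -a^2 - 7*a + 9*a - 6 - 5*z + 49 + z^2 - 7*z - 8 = -a^2 + 2*a + z^2 - 12*z + 35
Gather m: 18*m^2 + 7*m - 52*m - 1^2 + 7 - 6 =18*m^2 - 45*m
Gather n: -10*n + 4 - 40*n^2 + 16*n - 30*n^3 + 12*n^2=-30*n^3 - 28*n^2 + 6*n + 4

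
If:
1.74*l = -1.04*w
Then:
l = -0.597701149425287*w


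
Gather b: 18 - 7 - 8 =3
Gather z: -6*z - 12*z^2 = -12*z^2 - 6*z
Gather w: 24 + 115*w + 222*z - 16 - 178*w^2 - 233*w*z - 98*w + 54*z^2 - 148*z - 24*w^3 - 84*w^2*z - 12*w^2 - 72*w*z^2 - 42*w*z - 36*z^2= -24*w^3 + w^2*(-84*z - 190) + w*(-72*z^2 - 275*z + 17) + 18*z^2 + 74*z + 8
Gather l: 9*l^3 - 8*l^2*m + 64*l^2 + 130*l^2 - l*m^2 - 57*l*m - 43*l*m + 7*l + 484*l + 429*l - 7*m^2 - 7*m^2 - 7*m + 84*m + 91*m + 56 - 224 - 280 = 9*l^3 + l^2*(194 - 8*m) + l*(-m^2 - 100*m + 920) - 14*m^2 + 168*m - 448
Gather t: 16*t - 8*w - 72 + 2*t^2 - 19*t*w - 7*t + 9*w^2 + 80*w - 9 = 2*t^2 + t*(9 - 19*w) + 9*w^2 + 72*w - 81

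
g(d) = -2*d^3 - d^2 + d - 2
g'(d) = -6*d^2 - 2*d + 1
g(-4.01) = 106.87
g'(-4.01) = -87.46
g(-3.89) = 96.71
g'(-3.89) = -82.01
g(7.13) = -770.64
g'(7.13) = -318.28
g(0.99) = -3.93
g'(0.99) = -6.86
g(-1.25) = -0.91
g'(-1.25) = -5.88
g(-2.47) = 19.57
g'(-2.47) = -30.67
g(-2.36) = 16.36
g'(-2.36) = -27.70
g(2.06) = -21.67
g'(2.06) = -28.58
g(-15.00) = 6508.00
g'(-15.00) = -1319.00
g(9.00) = -1532.00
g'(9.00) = -503.00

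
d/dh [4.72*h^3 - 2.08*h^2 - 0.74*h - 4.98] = 14.16*h^2 - 4.16*h - 0.74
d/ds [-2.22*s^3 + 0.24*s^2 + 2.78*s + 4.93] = -6.66*s^2 + 0.48*s + 2.78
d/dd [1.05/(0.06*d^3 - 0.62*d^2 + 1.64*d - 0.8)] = (-0.189*d^2 + 1.302*d - 1.722)/(0.06*d^3 - 0.62*d^2 + 1.64*d - 0.8)^2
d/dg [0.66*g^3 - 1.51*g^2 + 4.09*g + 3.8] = 1.98*g^2 - 3.02*g + 4.09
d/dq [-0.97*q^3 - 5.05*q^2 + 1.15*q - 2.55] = -2.91*q^2 - 10.1*q + 1.15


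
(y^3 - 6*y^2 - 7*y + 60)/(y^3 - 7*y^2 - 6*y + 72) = (y - 5)/(y - 6)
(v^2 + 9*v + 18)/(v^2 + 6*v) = (v + 3)/v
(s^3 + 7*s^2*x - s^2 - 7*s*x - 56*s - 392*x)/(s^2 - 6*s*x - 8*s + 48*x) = (-s^2 - 7*s*x - 7*s - 49*x)/(-s + 6*x)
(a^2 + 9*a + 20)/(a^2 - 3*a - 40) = (a + 4)/(a - 8)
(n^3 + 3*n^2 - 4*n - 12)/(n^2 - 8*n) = (n^3 + 3*n^2 - 4*n - 12)/(n*(n - 8))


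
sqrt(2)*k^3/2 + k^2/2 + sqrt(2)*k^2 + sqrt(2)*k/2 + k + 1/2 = (k + 1)*(k + sqrt(2)/2)*(sqrt(2)*k/2 + sqrt(2)/2)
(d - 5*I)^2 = d^2 - 10*I*d - 25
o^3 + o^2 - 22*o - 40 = (o - 5)*(o + 2)*(o + 4)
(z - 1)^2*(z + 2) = z^3 - 3*z + 2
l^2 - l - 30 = (l - 6)*(l + 5)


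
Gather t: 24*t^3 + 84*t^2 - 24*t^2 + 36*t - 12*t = 24*t^3 + 60*t^2 + 24*t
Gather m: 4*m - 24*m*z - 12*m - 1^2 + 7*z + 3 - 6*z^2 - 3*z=m*(-24*z - 8) - 6*z^2 + 4*z + 2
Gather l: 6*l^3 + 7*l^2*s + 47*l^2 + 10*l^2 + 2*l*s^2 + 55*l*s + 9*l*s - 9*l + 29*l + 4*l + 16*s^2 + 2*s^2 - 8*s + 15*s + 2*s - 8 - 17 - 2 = 6*l^3 + l^2*(7*s + 57) + l*(2*s^2 + 64*s + 24) + 18*s^2 + 9*s - 27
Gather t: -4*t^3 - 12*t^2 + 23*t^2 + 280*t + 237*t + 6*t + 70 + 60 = -4*t^3 + 11*t^2 + 523*t + 130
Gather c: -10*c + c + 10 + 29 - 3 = 36 - 9*c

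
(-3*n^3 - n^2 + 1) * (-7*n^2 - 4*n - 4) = 21*n^5 + 19*n^4 + 16*n^3 - 3*n^2 - 4*n - 4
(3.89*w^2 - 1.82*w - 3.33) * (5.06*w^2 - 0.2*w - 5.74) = 19.6834*w^4 - 9.9872*w^3 - 38.8144*w^2 + 11.1128*w + 19.1142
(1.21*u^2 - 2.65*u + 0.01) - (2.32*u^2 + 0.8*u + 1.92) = -1.11*u^2 - 3.45*u - 1.91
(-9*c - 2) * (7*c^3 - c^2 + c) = -63*c^4 - 5*c^3 - 7*c^2 - 2*c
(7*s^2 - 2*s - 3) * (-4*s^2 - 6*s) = -28*s^4 - 34*s^3 + 24*s^2 + 18*s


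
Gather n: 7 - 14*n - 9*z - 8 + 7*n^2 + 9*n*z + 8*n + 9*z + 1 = 7*n^2 + n*(9*z - 6)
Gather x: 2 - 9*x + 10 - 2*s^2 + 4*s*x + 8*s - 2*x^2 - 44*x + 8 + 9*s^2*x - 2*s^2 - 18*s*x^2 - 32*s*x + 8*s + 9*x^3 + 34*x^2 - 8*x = -4*s^2 + 16*s + 9*x^3 + x^2*(32 - 18*s) + x*(9*s^2 - 28*s - 61) + 20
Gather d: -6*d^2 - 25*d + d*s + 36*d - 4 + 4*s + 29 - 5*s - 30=-6*d^2 + d*(s + 11) - s - 5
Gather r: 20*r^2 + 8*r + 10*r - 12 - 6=20*r^2 + 18*r - 18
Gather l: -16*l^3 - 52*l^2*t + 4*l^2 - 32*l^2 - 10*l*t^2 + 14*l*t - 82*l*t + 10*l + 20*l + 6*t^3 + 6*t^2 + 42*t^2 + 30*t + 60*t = -16*l^3 + l^2*(-52*t - 28) + l*(-10*t^2 - 68*t + 30) + 6*t^3 + 48*t^2 + 90*t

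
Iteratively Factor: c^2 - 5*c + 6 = (c - 3)*(c - 2)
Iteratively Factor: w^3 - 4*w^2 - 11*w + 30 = (w - 5)*(w^2 + w - 6) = (w - 5)*(w - 2)*(w + 3)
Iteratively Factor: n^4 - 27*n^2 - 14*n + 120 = (n - 2)*(n^3 + 2*n^2 - 23*n - 60) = (n - 2)*(n + 4)*(n^2 - 2*n - 15) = (n - 5)*(n - 2)*(n + 4)*(n + 3)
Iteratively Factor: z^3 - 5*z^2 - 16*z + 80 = (z - 4)*(z^2 - z - 20) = (z - 4)*(z + 4)*(z - 5)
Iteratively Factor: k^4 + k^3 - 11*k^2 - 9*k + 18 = (k + 2)*(k^3 - k^2 - 9*k + 9) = (k - 1)*(k + 2)*(k^2 - 9) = (k - 3)*(k - 1)*(k + 2)*(k + 3)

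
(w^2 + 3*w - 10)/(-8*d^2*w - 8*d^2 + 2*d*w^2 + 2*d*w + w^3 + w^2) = (w^2 + 3*w - 10)/(-8*d^2*w - 8*d^2 + 2*d*w^2 + 2*d*w + w^3 + w^2)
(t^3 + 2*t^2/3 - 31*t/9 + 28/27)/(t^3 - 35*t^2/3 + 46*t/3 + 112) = (9*t^2 - 15*t + 4)/(9*(t^2 - 14*t + 48))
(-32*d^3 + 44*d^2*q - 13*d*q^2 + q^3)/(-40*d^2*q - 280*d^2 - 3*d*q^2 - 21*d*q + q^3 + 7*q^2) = (4*d^2 - 5*d*q + q^2)/(5*d*q + 35*d + q^2 + 7*q)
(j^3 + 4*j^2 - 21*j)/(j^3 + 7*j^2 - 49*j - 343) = j*(j - 3)/(j^2 - 49)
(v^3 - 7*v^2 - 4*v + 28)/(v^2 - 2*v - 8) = (v^2 - 9*v + 14)/(v - 4)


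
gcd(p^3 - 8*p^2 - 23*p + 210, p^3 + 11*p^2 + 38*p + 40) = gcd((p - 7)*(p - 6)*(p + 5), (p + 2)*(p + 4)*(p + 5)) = p + 5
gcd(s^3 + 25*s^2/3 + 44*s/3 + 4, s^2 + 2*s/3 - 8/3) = s + 2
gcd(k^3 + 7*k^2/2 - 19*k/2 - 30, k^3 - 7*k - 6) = k - 3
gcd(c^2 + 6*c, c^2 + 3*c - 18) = c + 6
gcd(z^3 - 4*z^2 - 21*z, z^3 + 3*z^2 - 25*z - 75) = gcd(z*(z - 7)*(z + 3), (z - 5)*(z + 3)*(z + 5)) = z + 3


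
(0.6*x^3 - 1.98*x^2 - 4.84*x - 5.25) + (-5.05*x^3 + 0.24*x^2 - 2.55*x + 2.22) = -4.45*x^3 - 1.74*x^2 - 7.39*x - 3.03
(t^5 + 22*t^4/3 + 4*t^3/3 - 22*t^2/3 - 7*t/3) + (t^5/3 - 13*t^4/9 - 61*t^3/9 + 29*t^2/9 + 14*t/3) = 4*t^5/3 + 53*t^4/9 - 49*t^3/9 - 37*t^2/9 + 7*t/3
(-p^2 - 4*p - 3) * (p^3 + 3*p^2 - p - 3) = -p^5 - 7*p^4 - 14*p^3 - 2*p^2 + 15*p + 9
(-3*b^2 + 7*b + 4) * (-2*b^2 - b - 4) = 6*b^4 - 11*b^3 - 3*b^2 - 32*b - 16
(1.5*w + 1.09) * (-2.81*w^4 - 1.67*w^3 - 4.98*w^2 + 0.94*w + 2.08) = -4.215*w^5 - 5.5679*w^4 - 9.2903*w^3 - 4.0182*w^2 + 4.1446*w + 2.2672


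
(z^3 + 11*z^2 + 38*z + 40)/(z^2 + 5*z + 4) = (z^2 + 7*z + 10)/(z + 1)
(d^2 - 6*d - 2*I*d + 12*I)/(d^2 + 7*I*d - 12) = (d^2 - 6*d - 2*I*d + 12*I)/(d^2 + 7*I*d - 12)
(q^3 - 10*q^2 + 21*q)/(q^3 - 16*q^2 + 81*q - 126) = q/(q - 6)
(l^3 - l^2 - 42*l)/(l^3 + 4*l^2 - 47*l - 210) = l/(l + 5)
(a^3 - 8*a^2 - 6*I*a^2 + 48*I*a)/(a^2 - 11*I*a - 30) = a*(a - 8)/(a - 5*I)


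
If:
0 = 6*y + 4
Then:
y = -2/3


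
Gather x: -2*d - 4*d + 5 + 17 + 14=36 - 6*d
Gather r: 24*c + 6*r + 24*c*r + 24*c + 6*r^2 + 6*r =48*c + 6*r^2 + r*(24*c + 12)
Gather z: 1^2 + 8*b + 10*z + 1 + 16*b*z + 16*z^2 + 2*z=8*b + 16*z^2 + z*(16*b + 12) + 2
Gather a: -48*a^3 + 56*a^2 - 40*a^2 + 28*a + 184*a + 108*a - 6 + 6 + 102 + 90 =-48*a^3 + 16*a^2 + 320*a + 192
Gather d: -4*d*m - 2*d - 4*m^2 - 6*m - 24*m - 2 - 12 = d*(-4*m - 2) - 4*m^2 - 30*m - 14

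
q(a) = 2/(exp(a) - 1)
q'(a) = -2*exp(a)/(exp(a) - 1)^2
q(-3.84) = -2.04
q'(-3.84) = -0.04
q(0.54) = 2.79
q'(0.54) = -6.69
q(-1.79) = -2.40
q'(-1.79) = -0.48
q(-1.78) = -2.41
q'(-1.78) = -0.49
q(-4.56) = -2.02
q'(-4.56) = -0.02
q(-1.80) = -2.40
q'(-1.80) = -0.47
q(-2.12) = -2.27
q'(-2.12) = -0.31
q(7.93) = 0.00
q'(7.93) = -0.00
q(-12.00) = -2.00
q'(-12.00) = 0.00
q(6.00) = 0.00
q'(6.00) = 0.00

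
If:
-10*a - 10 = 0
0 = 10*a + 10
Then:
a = -1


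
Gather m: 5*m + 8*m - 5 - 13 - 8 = 13*m - 26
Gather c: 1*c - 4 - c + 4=0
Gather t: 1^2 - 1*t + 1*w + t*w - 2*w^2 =t*(w - 1) - 2*w^2 + w + 1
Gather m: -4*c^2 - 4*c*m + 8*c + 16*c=-4*c^2 - 4*c*m + 24*c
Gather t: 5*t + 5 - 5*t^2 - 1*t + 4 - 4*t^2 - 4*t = 9 - 9*t^2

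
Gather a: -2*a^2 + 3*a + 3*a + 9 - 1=-2*a^2 + 6*a + 8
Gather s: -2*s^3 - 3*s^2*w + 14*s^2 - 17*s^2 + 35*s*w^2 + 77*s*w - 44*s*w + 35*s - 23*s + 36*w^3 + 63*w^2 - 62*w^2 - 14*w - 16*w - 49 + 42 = -2*s^3 + s^2*(-3*w - 3) + s*(35*w^2 + 33*w + 12) + 36*w^3 + w^2 - 30*w - 7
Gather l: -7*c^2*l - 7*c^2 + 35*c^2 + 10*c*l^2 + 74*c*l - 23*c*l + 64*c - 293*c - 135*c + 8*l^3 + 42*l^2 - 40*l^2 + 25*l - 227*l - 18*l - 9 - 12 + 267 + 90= 28*c^2 - 364*c + 8*l^3 + l^2*(10*c + 2) + l*(-7*c^2 + 51*c - 220) + 336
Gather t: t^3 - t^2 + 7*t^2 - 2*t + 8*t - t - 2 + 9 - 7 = t^3 + 6*t^2 + 5*t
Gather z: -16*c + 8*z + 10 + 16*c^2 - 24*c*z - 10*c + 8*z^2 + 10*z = 16*c^2 - 26*c + 8*z^2 + z*(18 - 24*c) + 10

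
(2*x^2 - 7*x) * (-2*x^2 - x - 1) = -4*x^4 + 12*x^3 + 5*x^2 + 7*x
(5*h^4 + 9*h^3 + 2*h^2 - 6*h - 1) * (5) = 25*h^4 + 45*h^3 + 10*h^2 - 30*h - 5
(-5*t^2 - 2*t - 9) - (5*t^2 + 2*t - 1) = -10*t^2 - 4*t - 8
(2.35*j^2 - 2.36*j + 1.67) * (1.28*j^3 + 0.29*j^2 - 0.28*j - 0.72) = 3.008*j^5 - 2.3393*j^4 + 0.7952*j^3 - 0.5469*j^2 + 1.2316*j - 1.2024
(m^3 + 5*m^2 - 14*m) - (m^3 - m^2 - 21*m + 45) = 6*m^2 + 7*m - 45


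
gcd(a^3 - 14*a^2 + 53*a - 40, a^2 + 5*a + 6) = 1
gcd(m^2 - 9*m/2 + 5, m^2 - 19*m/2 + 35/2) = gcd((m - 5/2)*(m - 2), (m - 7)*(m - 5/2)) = m - 5/2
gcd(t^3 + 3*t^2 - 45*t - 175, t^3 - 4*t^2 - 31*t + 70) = t^2 - 2*t - 35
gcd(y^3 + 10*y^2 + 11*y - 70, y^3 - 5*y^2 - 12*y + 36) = y - 2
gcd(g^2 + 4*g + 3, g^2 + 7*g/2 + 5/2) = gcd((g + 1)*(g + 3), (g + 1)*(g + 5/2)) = g + 1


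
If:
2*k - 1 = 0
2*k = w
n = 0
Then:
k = 1/2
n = 0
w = 1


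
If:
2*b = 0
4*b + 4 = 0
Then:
No Solution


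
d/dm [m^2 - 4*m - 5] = 2*m - 4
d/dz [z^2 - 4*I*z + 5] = 2*z - 4*I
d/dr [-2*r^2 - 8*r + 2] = -4*r - 8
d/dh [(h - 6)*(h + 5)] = 2*h - 1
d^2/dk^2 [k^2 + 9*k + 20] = 2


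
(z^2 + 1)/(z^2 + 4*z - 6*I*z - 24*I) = (z^2 + 1)/(z^2 + z*(4 - 6*I) - 24*I)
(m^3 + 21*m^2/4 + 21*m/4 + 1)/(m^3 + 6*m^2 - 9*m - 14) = (m^2 + 17*m/4 + 1)/(m^2 + 5*m - 14)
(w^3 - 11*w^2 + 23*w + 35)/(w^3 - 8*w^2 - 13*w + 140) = (w + 1)/(w + 4)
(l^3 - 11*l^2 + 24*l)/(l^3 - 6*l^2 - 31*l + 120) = l/(l + 5)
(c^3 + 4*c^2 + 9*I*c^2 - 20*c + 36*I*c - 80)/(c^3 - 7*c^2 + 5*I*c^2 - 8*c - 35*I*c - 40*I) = (c^2 + 4*c*(1 + I) + 16*I)/(c^2 - 7*c - 8)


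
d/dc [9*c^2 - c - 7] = 18*c - 1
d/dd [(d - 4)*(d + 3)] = 2*d - 1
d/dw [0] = 0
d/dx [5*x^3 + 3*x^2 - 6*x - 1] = 15*x^2 + 6*x - 6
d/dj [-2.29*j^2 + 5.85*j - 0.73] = 5.85 - 4.58*j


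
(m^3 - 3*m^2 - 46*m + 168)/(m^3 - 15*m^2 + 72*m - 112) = (m^2 + m - 42)/(m^2 - 11*m + 28)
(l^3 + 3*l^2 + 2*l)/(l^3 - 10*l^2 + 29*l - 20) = l*(l^2 + 3*l + 2)/(l^3 - 10*l^2 + 29*l - 20)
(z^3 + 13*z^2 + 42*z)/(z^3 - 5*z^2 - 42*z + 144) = z*(z + 7)/(z^2 - 11*z + 24)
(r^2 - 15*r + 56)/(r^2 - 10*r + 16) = (r - 7)/(r - 2)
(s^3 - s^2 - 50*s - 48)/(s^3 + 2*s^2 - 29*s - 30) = (s - 8)/(s - 5)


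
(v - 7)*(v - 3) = v^2 - 10*v + 21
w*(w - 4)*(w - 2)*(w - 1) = w^4 - 7*w^3 + 14*w^2 - 8*w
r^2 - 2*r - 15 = (r - 5)*(r + 3)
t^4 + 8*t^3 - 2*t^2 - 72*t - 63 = (t - 3)*(t + 1)*(t + 3)*(t + 7)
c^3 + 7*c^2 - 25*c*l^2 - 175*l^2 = (c + 7)*(c - 5*l)*(c + 5*l)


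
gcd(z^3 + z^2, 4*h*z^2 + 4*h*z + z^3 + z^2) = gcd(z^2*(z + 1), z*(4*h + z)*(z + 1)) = z^2 + z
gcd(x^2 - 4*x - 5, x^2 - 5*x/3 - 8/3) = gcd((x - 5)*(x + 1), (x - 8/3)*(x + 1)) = x + 1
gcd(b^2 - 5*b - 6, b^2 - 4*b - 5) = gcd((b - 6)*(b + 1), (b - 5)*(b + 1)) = b + 1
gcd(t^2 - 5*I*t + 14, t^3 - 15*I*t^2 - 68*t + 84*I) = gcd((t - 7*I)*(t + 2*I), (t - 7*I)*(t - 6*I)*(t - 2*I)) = t - 7*I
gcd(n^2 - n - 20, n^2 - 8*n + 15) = n - 5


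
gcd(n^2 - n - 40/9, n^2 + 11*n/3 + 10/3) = n + 5/3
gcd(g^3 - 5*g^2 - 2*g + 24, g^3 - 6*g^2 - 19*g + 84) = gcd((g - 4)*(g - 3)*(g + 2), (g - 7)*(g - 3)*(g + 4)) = g - 3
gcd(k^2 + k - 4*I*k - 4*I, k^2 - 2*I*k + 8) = k - 4*I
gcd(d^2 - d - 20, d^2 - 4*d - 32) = d + 4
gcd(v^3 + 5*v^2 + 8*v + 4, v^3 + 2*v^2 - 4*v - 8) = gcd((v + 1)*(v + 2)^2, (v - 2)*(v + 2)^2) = v^2 + 4*v + 4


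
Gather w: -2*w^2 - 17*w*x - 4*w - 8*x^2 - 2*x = -2*w^2 + w*(-17*x - 4) - 8*x^2 - 2*x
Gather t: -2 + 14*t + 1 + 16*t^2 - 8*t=16*t^2 + 6*t - 1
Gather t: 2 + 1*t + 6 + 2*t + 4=3*t + 12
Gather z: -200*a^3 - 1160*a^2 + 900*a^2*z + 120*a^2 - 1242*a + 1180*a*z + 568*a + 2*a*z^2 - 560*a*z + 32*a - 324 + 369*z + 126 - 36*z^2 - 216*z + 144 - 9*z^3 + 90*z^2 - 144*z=-200*a^3 - 1040*a^2 - 642*a - 9*z^3 + z^2*(2*a + 54) + z*(900*a^2 + 620*a + 9) - 54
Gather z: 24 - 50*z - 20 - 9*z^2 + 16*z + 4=-9*z^2 - 34*z + 8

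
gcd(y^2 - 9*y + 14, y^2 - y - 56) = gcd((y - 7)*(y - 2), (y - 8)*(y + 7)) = 1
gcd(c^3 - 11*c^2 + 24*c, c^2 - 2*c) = c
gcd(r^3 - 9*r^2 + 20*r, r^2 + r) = r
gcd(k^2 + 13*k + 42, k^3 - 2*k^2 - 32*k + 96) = k + 6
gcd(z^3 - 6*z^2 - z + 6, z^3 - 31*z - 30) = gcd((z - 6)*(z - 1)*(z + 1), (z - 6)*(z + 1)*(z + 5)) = z^2 - 5*z - 6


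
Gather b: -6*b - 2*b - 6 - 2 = -8*b - 8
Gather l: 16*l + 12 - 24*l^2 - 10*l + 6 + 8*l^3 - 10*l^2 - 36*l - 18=8*l^3 - 34*l^2 - 30*l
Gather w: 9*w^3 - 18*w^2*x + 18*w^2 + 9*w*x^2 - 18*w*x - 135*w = 9*w^3 + w^2*(18 - 18*x) + w*(9*x^2 - 18*x - 135)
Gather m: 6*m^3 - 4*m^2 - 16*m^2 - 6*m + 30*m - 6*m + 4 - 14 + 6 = 6*m^3 - 20*m^2 + 18*m - 4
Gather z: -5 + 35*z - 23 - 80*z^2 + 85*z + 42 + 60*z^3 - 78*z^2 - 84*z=60*z^3 - 158*z^2 + 36*z + 14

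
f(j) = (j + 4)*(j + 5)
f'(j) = 2*j + 9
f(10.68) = 230.18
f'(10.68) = 30.36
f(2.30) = 45.99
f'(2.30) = 13.60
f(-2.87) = 2.41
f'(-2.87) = 3.26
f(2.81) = 53.19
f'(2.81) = 14.62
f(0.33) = 23.08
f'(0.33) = 9.66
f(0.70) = 26.79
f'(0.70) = 10.40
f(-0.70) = 14.19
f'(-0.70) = 7.60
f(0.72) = 27.00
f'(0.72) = 10.44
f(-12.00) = 56.00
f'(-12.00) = -15.00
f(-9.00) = 20.00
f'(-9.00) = -9.00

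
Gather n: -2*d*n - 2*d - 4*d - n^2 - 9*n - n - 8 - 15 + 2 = -6*d - n^2 + n*(-2*d - 10) - 21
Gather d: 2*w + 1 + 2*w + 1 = 4*w + 2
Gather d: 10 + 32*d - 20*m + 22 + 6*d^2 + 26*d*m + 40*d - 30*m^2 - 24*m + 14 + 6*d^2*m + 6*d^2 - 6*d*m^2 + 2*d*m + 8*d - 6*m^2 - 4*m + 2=d^2*(6*m + 12) + d*(-6*m^2 + 28*m + 80) - 36*m^2 - 48*m + 48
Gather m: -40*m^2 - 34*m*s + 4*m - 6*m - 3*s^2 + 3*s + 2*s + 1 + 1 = -40*m^2 + m*(-34*s - 2) - 3*s^2 + 5*s + 2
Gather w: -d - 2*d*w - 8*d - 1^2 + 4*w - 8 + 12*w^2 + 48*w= -9*d + 12*w^2 + w*(52 - 2*d) - 9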